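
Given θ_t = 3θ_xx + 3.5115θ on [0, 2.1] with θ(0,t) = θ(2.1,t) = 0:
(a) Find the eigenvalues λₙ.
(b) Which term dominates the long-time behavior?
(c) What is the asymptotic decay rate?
Eigenvalues: λₙ = 3n²π²/2.1² - 3.5115.
First three modes:
  n=1: λ₁ = 3π²/2.1² - 3.5115 ≈ 3.203
  n=2: λ₂ = 12π²/2.1² - 3.5115 ≈ 23.345
  n=3: λ₃ = 27π²/2.1² - 3.5115 ≈ 56.915
Since 3π²/2.1² ≈ 6.714 > 3.5115, all λₙ > 0.
The n=1 mode decays slowest → dominates as t → ∞.
Asymptotic: θ ~ c₁ sin(πx/2.1) e^{-λ₁t} with decay rate λ₁ ≈ 3.203.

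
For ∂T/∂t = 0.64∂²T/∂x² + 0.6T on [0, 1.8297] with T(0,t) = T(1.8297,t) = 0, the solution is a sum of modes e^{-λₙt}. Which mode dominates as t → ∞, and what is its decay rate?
Eigenvalues: λₙ = 0.64n²π²/1.8297² - 0.6.
First three modes:
  n=1: λ₁ = 0.64π²/1.8297² - 0.6 ≈ 1.287
  n=2: λ₂ = 2.56π²/1.8297² - 0.6 ≈ 6.947
  n=3: λ₃ = 5.76π²/1.8297² - 0.6 ≈ 16.381
Since 0.64π²/1.8297² ≈ 1.887 > 0.6, all λₙ > 0.
The n=1 mode decays slowest → dominates as t → ∞.
Asymptotic: T ~ c₁ sin(πx/1.8297) e^{-λ₁t} with decay rate λ₁ ≈ 1.287.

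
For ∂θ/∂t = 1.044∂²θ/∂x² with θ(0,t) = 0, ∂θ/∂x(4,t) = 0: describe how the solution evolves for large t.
θ → 0. Heat escapes through the Dirichlet boundary.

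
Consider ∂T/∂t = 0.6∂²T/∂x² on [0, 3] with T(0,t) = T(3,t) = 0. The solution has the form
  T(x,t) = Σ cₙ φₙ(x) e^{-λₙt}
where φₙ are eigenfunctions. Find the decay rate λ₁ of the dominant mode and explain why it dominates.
Eigenvalues: λₙ = 0.6n²π²/3².
First three modes:
  n=1: λ₁ = 0.6π²/3² ≈ 0.658
  n=2: λ₂ = 2.4π²/3² ≈ 2.632 (4× faster decay)
  n=3: λ₃ = 5.4π²/3² ≈ 5.922 (9× faster decay)
As t → ∞, higher modes decay exponentially faster. The n=1 mode dominates: T ~ c₁ sin(πx/3) e^{-λ₁t}.
Decay rate: λ₁ = 0.6π²/3² ≈ 0.658.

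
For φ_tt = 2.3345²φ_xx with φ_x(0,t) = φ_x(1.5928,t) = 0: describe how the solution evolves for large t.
φ oscillates about a mean that drifts linearly in t (generically unbounded; no decay). There is no damping, so the nonconstant modes persist as standing waves (energy conserved, no decay). But with Neumann conditions at both ends the constant mode has eigenvalue 0: the spatial mean M(t) of φ satisfies M'' = 0, so M(t) = M(0) + M'(0)·t. Unless the initial velocity has zero mean (∫φ_t(x,0)dx = 0), the solution grows linearly in t (unbounded, though not exponentially); if it does have zero mean, the solution stays bounded and simply oscillates.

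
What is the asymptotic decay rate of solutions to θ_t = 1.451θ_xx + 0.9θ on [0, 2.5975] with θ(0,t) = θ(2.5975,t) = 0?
Eigenvalues: λₙ = 1.451n²π²/2.5975² - 0.9.
First three modes:
  n=1: λ₁ = 1.451π²/2.5975² - 0.9 ≈ 1.223
  n=2: λ₂ = 5.804π²/2.5975² - 0.9 ≈ 7.59
  n=3: λ₃ = 13.059π²/2.5975² - 0.9 ≈ 18.203
Since 1.451π²/2.5975² ≈ 2.123 > 0.9, all λₙ > 0.
The n=1 mode decays slowest → dominates as t → ∞.
Asymptotic: θ ~ c₁ sin(πx/2.5975) e^{-λ₁t} with decay rate λ₁ ≈ 1.223.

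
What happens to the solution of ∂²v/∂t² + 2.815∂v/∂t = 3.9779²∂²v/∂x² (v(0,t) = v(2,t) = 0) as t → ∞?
v → 0. Damping (γ=2.815) dissipates energy; oscillations decay exponentially.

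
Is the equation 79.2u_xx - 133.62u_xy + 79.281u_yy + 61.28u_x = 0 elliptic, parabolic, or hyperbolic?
Computing B² - 4AC with A = 79.2, B = -133.62, C = 79.281: discriminant = -7261.9164 (negative). Answer: elliptic.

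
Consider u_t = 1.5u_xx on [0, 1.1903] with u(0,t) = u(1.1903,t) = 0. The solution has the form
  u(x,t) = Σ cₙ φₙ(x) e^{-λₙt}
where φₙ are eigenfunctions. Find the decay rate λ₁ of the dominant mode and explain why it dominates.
Eigenvalues: λₙ = 1.5n²π²/1.1903².
First three modes:
  n=1: λ₁ = 1.5π²/1.1903² ≈ 10.449
  n=2: λ₂ = 6π²/1.1903² ≈ 41.796 (4× faster decay)
  n=3: λ₃ = 13.5π²/1.1903² ≈ 94.042 (9× faster decay)
As t → ∞, higher modes decay exponentially faster. The n=1 mode dominates: u ~ c₁ sin(πx/1.1903) e^{-λ₁t}.
Decay rate: λ₁ = 1.5π²/1.1903² ≈ 10.449.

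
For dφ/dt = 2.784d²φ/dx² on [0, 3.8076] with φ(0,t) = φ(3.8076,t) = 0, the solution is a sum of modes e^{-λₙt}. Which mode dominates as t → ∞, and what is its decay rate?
Eigenvalues: λₙ = 2.784n²π²/3.8076².
First three modes:
  n=1: λ₁ = 2.784π²/3.8076² ≈ 1.895
  n=2: λ₂ = 11.136π²/3.8076² ≈ 7.581 (4× faster decay)
  n=3: λ₃ = 25.056π²/3.8076² ≈ 17.057 (9× faster decay)
As t → ∞, higher modes decay exponentially faster. The n=1 mode dominates: φ ~ c₁ sin(πx/3.8076) e^{-λ₁t}.
Decay rate: λ₁ = 2.784π²/3.8076² ≈ 1.895.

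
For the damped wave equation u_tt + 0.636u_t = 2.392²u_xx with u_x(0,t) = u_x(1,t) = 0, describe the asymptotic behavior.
u → constant (steady state). Damping (γ=0.636) dissipates the nonconstant modes; with Neumann BCs the spatial average obeys M''+γM'=0 and tends to a finite limit.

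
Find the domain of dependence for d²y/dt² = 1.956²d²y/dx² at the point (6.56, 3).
Domain of dependence: [0.692, 12.428]. Signals travel at speed 1.956, so data within |x - 6.56| ≤ 1.956·3 = 5.868 can reach the point.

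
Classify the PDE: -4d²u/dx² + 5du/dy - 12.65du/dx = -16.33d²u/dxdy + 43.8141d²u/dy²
Rewriting in standard form: -4d²u/dx² + 16.33d²u/dxdy - 43.8141d²u/dy² - 12.65du/dx + 5du/dy = 0. A = -4, B = 16.33, C = -43.8141. Discriminant B² - 4AC = -434.3567. Since -434.3567 < 0, elliptic.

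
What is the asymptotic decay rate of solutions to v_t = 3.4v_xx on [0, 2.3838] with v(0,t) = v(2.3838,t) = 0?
Eigenvalues: λₙ = 3.4n²π²/2.3838².
First three modes:
  n=1: λ₁ = 3.4π²/2.3838² ≈ 5.905
  n=2: λ₂ = 13.6π²/2.3838² ≈ 23.621 (4× faster decay)
  n=3: λ₃ = 30.6π²/2.3838² ≈ 53.147 (9× faster decay)
As t → ∞, higher modes decay exponentially faster. The n=1 mode dominates: v ~ c₁ sin(πx/2.3838) e^{-λ₁t}.
Decay rate: λ₁ = 3.4π²/2.3838² ≈ 5.905.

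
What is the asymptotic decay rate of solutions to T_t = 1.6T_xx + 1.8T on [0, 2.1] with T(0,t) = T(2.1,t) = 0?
Eigenvalues: λₙ = 1.6n²π²/2.1² - 1.8.
First three modes:
  n=1: λ₁ = 1.6π²/2.1² - 1.8 ≈ 1.781
  n=2: λ₂ = 6.4π²/2.1² - 1.8 ≈ 12.523
  n=3: λ₃ = 14.4π²/2.1² - 1.8 ≈ 30.427
Since 1.6π²/2.1² ≈ 3.581 > 1.8, all λₙ > 0.
The n=1 mode decays slowest → dominates as t → ∞.
Asymptotic: T ~ c₁ sin(πx/2.1) e^{-λ₁t} with decay rate λ₁ ≈ 1.781.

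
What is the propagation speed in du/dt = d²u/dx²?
Infinite. The heat equation is parabolic, not hyperbolic, so disturbances propagate instantly.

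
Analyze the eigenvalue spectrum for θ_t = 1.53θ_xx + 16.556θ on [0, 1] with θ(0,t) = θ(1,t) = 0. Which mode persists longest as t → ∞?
Eigenvalues: λₙ = 1.53n²π²/1² - 16.556.
First three modes:
  n=1: λ₁ = 1.53π² - 16.556 ≈ -1.456
  n=2: λ₂ = 6.12π² - 16.556 ≈ 43.846
  n=3: λ₃ = 13.77π² - 16.556 ≈ 119.348
Since 1.53π² ≈ 15.1 < 16.556, λ₁ < 0.
The n=1 mode grows fastest (−λₙ is largest for n=1) → dominates.
Asymptotic: θ ~ c₁ sin(πx/1) e^{1.456t} (exponential growth at rate −λ₁ ≈ 1.456).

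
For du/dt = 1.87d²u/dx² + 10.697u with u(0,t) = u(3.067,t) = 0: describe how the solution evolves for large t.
u grows unboundedly. Reaction dominates diffusion (r=10.697 > κπ²/L²≈1.96); solution grows exponentially.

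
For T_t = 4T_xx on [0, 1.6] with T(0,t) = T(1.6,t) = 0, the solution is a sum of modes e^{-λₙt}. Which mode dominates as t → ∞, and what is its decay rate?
Eigenvalues: λₙ = 4n²π²/1.6².
First three modes:
  n=1: λ₁ = 4π²/1.6² ≈ 15.421
  n=2: λ₂ = 16π²/1.6² ≈ 61.685 (4× faster decay)
  n=3: λ₃ = 36π²/1.6² ≈ 138.791 (9× faster decay)
As t → ∞, higher modes decay exponentially faster. The n=1 mode dominates: T ~ c₁ sin(πx/1.6) e^{-λ₁t}.
Decay rate: λ₁ = 4π²/1.6² ≈ 15.421.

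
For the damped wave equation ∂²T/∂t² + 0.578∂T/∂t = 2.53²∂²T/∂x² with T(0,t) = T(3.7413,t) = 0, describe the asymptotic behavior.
T → 0. Damping (γ=0.578) dissipates energy; oscillations decay exponentially.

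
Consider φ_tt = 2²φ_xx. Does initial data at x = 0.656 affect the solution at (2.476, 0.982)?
Yes. The domain of dependence is [0.512, 4.44], and 0.656 ∈ [0.512, 4.44].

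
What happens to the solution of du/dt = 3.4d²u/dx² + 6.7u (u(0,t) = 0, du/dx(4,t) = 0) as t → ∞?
u grows unboundedly. Reaction dominates diffusion (r=6.7 > κπ²/(4L²)≈0.52); solution grows exponentially.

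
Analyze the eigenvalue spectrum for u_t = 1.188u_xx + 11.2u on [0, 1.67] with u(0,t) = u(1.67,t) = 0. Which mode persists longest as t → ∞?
Eigenvalues: λₙ = 1.188n²π²/1.67² - 11.2.
First three modes:
  n=1: λ₁ = 1.188π²/1.67² - 11.2 ≈ -6.996
  n=2: λ₂ = 4.752π²/1.67² - 11.2 ≈ 5.617
  n=3: λ₃ = 10.692π²/1.67² - 11.2 ≈ 26.638
Since 1.188π²/1.67² ≈ 4.204 < 11.2, λ₁ < 0.
The n=1 mode grows fastest (−λₙ is largest for n=1) → dominates.
Asymptotic: u ~ c₁ sin(πx/1.67) e^{6.996t} (exponential growth at rate −λ₁ ≈ 6.996).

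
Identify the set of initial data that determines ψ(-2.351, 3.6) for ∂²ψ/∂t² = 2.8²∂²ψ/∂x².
Domain of dependence: [-12.431, 7.729]. Signals travel at speed 2.8, so data within |x - -2.351| ≤ 2.8·3.6 = 10.08 can reach the point.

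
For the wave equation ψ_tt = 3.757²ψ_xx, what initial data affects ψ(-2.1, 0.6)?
Domain of dependence: [-4.3542, 0.1542]. Signals travel at speed 3.757, so data within |x - -2.1| ≤ 3.757·0.6 = 2.2542 can reach the point.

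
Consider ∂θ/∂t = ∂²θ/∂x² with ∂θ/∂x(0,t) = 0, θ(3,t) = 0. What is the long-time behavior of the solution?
As t → ∞, θ → 0. Heat escapes through the Dirichlet boundary.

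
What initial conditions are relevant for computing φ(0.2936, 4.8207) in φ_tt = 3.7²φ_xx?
Domain of dependence: [-17.54299, 18.13019]. Signals travel at speed 3.7, so data within |x - 0.2936| ≤ 3.7·4.8207 = 17.83659 can reach the point.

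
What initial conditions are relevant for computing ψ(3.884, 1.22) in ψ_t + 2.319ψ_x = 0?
A single point: x = 1.05482. The characteristic through (3.884, 1.22) is x - 2.319t = const, so x = 3.884 - 2.319·1.22 = 1.05482.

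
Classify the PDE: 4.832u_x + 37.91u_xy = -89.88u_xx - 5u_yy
Rewriting in standard form: 89.88u_xx + 37.91u_xy + 5u_yy + 4.832u_x = 0. A = 89.88, B = 37.91, C = 5. Discriminant B² - 4AC = -360.4319. Since -360.4319 < 0, elliptic.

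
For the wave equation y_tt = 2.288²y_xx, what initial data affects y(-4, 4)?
Domain of dependence: [-13.152, 5.152]. Signals travel at speed 2.288, so data within |x - -4| ≤ 2.288·4 = 9.152 can reach the point.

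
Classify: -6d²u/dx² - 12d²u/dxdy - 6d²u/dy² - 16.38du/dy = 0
Parabolic (discriminant = 0).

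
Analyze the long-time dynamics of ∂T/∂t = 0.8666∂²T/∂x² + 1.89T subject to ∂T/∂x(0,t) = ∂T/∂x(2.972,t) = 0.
Long-time behavior: T grows unboundedly. With Neumann BCs the constant mode has diffusion eigenvalue 0, so any r > 0 makes it grow like e^(1.89t); solution grows exponentially.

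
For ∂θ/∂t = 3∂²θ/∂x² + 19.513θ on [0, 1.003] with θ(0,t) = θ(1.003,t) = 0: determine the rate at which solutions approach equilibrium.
Eigenvalues: λₙ = 3n²π²/1.003² - 19.513.
First three modes:
  n=1: λ₁ = 3π²/1.003² - 19.513 ≈ 9.919
  n=2: λ₂ = 12π²/1.003² - 19.513 ≈ 98.215
  n=3: λ₃ = 27π²/1.003² - 19.513 ≈ 245.375
Since 3π²/1.003² ≈ 29.432 > 19.513, all λₙ > 0.
The n=1 mode decays slowest → dominates as t → ∞.
Asymptotic: θ ~ c₁ sin(πx/1.003) e^{-λ₁t} with decay rate λ₁ ≈ 9.919.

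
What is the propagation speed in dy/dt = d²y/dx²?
Infinite. The heat equation is parabolic, not hyperbolic, so disturbances propagate instantly.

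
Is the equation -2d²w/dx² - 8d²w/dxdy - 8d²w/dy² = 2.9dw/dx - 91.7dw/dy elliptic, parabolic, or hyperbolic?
Rewriting in standard form: -2d²w/dx² - 8d²w/dxdy - 8d²w/dy² - 2.9dw/dx + 91.7dw/dy = 0. Computing B² - 4AC with A = -2, B = -8, C = -8: discriminant = 0 (zero). Answer: parabolic.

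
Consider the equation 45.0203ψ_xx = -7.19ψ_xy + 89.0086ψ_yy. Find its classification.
Rewriting in standard form: 45.0203ψ_xx + 7.19ψ_xy - 89.0086ψ_yy = 0. Hyperbolic. (A = 45.0203, B = 7.19, C = -89.0086 gives B² - 4AC = 16080.47159832.)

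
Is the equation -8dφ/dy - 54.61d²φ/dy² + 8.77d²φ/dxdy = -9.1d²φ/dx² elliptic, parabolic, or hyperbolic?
Rewriting in standard form: 9.1d²φ/dx² + 8.77d²φ/dxdy - 54.61d²φ/dy² - 8dφ/dy = 0. Computing B² - 4AC with A = 9.1, B = 8.77, C = -54.61: discriminant = 2064.7169 (positive). Answer: hyperbolic.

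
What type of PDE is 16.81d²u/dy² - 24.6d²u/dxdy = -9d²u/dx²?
Rewriting in standard form: 9d²u/dx² - 24.6d²u/dxdy + 16.81d²u/dy² = 0. With A = 9, B = -24.6, C = 16.81, the discriminant is 0. This is a parabolic PDE.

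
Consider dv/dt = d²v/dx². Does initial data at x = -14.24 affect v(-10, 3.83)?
Yes, for any finite x. The heat equation has infinite propagation speed, so all initial data affects all points at any t > 0.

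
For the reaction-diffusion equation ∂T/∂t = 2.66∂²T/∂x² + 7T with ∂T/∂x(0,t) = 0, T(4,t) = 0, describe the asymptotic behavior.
T grows unboundedly. Reaction dominates diffusion (r=7 > κπ²/(4L²)≈0.41); solution grows exponentially.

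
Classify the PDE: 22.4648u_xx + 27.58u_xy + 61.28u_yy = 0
A = 22.4648, B = 27.58, C = 61.28. Discriminant B² - 4AC = -4745.915376. Since -4745.915376 < 0, elliptic.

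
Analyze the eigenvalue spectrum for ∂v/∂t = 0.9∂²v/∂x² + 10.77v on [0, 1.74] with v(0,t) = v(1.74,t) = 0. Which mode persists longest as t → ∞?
Eigenvalues: λₙ = 0.9n²π²/1.74² - 10.77.
First three modes:
  n=1: λ₁ = 0.9π²/1.74² - 10.77 ≈ -7.836
  n=2: λ₂ = 3.6π²/1.74² - 10.77 ≈ 0.966
  n=3: λ₃ = 8.1π²/1.74² - 10.77 ≈ 15.635
Since 0.9π²/1.74² ≈ 2.934 < 10.77, λ₁ < 0.
The n=1 mode grows fastest (−λₙ is largest for n=1) → dominates.
Asymptotic: v ~ c₁ sin(πx/1.74) e^{7.836t} (exponential growth at rate −λ₁ ≈ 7.836).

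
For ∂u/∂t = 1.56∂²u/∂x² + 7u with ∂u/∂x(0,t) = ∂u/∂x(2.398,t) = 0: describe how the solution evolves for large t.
u grows unboundedly. With Neumann BCs the constant mode has diffusion eigenvalue 0, so any r > 0 makes it grow like e^(7t); solution grows exponentially.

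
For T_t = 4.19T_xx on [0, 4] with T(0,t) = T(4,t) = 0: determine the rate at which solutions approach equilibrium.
Eigenvalues: λₙ = 4.19n²π²/4².
First three modes:
  n=1: λ₁ = 4.19π²/4² ≈ 2.585
  n=2: λ₂ = 16.76π²/4² ≈ 10.338 (4× faster decay)
  n=3: λ₃ = 37.71π²/4² ≈ 23.261 (9× faster decay)
As t → ∞, higher modes decay exponentially faster. The n=1 mode dominates: T ~ c₁ sin(πx/4) e^{-λ₁t}.
Decay rate: λ₁ = 4.19π²/4² ≈ 2.585.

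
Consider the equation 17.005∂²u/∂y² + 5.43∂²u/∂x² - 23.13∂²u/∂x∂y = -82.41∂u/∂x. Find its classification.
Rewriting in standard form: 5.43∂²u/∂x² - 23.13∂²u/∂x∂y + 17.005∂²u/∂y² + 82.41∂u/∂x = 0. Hyperbolic. (A = 5.43, B = -23.13, C = 17.005 gives B² - 4AC = 165.6483.)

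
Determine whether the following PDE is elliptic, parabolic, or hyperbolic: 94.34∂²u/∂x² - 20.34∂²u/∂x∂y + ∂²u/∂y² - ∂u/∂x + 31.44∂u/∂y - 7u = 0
Coefficients: A = 94.34, B = -20.34, C = 1. B² - 4AC = 36.3556, which is positive, so the equation is hyperbolic.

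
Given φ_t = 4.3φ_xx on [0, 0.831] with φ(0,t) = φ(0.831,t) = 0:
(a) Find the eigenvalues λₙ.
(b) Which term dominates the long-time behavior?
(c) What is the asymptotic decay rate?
Eigenvalues: λₙ = 4.3n²π²/0.831².
First three modes:
  n=1: λ₁ = 4.3π²/0.831² ≈ 61.456
  n=2: λ₂ = 17.2π²/0.831² ≈ 245.825 (4× faster decay)
  n=3: λ₃ = 38.7π²/0.831² ≈ 553.106 (9× faster decay)
As t → ∞, higher modes decay exponentially faster. The n=1 mode dominates: φ ~ c₁ sin(πx/0.831) e^{-λ₁t}.
Decay rate: λ₁ = 4.3π²/0.831² ≈ 61.456.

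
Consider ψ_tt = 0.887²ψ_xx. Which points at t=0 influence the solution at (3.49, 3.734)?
Domain of dependence: [0.177942, 6.802058]. Signals travel at speed 0.887, so data within |x - 3.49| ≤ 0.887·3.734 = 3.312058 can reach the point.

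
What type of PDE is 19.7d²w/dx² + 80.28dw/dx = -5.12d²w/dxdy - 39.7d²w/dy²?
Rewriting in standard form: 19.7d²w/dx² + 5.12d²w/dxdy + 39.7d²w/dy² + 80.28dw/dx = 0. With A = 19.7, B = 5.12, C = 39.7, the discriminant is -3102.1456. This is an elliptic PDE.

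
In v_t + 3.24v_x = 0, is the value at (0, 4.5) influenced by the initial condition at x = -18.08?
No. Only data at x = -14.58 affects (0, 4.5). Advection has one-way propagation along characteristics.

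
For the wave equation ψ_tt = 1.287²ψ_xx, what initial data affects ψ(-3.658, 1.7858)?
Domain of dependence: [-5.9563246, -1.3596754]. Signals travel at speed 1.287, so data within |x - -3.658| ≤ 1.287·1.7858 = 2.2983246 can reach the point.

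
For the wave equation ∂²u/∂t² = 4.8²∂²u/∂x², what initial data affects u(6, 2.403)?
Domain of dependence: [-5.5344, 17.5344]. Signals travel at speed 4.8, so data within |x - 6| ≤ 4.8·2.403 = 11.5344 can reach the point.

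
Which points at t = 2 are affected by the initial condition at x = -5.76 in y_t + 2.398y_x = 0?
At x = -0.964. The characteristic carries data from (-5.76, 0) to (-0.964, 2).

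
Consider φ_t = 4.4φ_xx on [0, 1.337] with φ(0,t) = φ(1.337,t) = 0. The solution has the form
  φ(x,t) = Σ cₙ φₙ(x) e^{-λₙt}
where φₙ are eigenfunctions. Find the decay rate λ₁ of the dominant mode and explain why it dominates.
Eigenvalues: λₙ = 4.4n²π²/1.337².
First three modes:
  n=1: λ₁ = 4.4π²/1.337² ≈ 24.293
  n=2: λ₂ = 17.6π²/1.337² ≈ 97.174 (4× faster decay)
  n=3: λ₃ = 39.6π²/1.337² ≈ 218.641 (9× faster decay)
As t → ∞, higher modes decay exponentially faster. The n=1 mode dominates: φ ~ c₁ sin(πx/1.337) e^{-λ₁t}.
Decay rate: λ₁ = 4.4π²/1.337² ≈ 24.293.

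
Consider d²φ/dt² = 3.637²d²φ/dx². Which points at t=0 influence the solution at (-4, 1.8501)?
Domain of dependence: [-10.7288137, 2.7288137]. Signals travel at speed 3.637, so data within |x - -4| ≤ 3.637·1.8501 = 6.7288137 can reach the point.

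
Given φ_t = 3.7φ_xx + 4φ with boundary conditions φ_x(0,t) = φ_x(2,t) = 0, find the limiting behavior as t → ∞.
φ grows unboundedly. With Neumann BCs the constant mode has diffusion eigenvalue 0, so any r > 0 makes it grow like e^(4t); solution grows exponentially.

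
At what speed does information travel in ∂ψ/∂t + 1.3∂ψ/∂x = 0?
Speed = 1.3. Information travels along x - 1.3t = const (rightward).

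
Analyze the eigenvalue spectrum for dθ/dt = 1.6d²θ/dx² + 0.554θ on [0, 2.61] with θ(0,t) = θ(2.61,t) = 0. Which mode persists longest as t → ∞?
Eigenvalues: λₙ = 1.6n²π²/2.61² - 0.554.
First three modes:
  n=1: λ₁ = 1.6π²/2.61² - 0.554 ≈ 1.764
  n=2: λ₂ = 6.4π²/2.61² - 0.554 ≈ 8.719
  n=3: λ₃ = 14.4π²/2.61² - 0.554 ≈ 20.309
Since 1.6π²/2.61² ≈ 2.318 > 0.554, all λₙ > 0.
The n=1 mode decays slowest → dominates as t → ∞.
Asymptotic: θ ~ c₁ sin(πx/2.61) e^{-λ₁t} with decay rate λ₁ ≈ 1.764.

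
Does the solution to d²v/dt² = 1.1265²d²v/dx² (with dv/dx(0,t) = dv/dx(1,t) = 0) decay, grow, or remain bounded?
v oscillates about a mean that drifts linearly in t (generically unbounded; no decay). There is no damping, so the nonconstant modes persist as standing waves (energy conserved, no decay). But with Neumann conditions at both ends the constant mode has eigenvalue 0: the spatial mean M(t) of v satisfies M'' = 0, so M(t) = M(0) + M'(0)·t. Unless the initial velocity has zero mean (∫v_t(x,0)dx = 0), the solution grows linearly in t (unbounded, though not exponentially); if it does have zero mean, the solution stays bounded and simply oscillates.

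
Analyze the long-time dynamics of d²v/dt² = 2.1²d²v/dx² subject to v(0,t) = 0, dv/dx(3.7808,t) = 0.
Long-time behavior: v oscillates (no decay). Energy is conserved; the solution oscillates indefinitely as standing waves.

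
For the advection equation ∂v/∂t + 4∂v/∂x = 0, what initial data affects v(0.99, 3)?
A single point: x = -11.01. The characteristic through (0.99, 3) is x - 4t = const, so x = 0.99 - 4·3 = -11.01.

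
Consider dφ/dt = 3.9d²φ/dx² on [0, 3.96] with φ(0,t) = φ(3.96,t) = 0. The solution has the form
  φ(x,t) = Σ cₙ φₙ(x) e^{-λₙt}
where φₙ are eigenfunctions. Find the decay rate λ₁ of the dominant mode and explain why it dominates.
Eigenvalues: λₙ = 3.9n²π²/3.96².
First three modes:
  n=1: λ₁ = 3.9π²/3.96² ≈ 2.455
  n=2: λ₂ = 15.6π²/3.96² ≈ 9.818 (4× faster decay)
  n=3: λ₃ = 35.1π²/3.96² ≈ 22.091 (9× faster decay)
As t → ∞, higher modes decay exponentially faster. The n=1 mode dominates: φ ~ c₁ sin(πx/3.96) e^{-λ₁t}.
Decay rate: λ₁ = 3.9π²/3.96² ≈ 2.455.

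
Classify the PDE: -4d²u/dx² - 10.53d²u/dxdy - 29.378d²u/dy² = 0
A = -4, B = -10.53, C = -29.378. Discriminant B² - 4AC = -359.1671. Since -359.1671 < 0, elliptic.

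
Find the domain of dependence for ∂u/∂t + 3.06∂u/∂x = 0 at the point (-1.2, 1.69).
A single point: x = -6.3714. The characteristic through (-1.2, 1.69) is x - 3.06t = const, so x = -1.2 - 3.06·1.69 = -6.3714.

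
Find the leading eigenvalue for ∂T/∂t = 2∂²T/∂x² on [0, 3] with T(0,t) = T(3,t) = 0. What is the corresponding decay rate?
Eigenvalues: λₙ = 2n²π²/3².
First three modes:
  n=1: λ₁ = 2π²/3² ≈ 2.193
  n=2: λ₂ = 8π²/3² ≈ 8.773 (4× faster decay)
  n=3: λ₃ = 18π²/3² ≈ 19.739 (9× faster decay)
As t → ∞, higher modes decay exponentially faster. The n=1 mode dominates: T ~ c₁ sin(πx/3) e^{-λ₁t}.
Decay rate: λ₁ = 2π²/3² ≈ 2.193.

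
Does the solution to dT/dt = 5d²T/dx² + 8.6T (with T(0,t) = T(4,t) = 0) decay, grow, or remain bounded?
T grows unboundedly. Reaction dominates diffusion (r=8.6 > κπ²/L²≈3.08); solution grows exponentially.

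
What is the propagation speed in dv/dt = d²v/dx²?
Infinite. The heat equation is parabolic, not hyperbolic, so disturbances propagate instantly.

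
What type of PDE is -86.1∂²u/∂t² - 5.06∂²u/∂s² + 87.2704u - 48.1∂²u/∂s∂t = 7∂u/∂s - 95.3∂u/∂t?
Rewriting in standard form: -5.06∂²u/∂s² - 48.1∂²u/∂s∂t - 86.1∂²u/∂t² - 7∂u/∂s + 95.3∂u/∂t + 87.2704u = 0. With A = -5.06, B = -48.1, C = -86.1, the discriminant is 570.946. This is a hyperbolic PDE.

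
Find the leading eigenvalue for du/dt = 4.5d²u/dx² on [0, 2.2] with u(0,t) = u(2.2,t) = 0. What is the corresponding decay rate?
Eigenvalues: λₙ = 4.5n²π²/2.2².
First three modes:
  n=1: λ₁ = 4.5π²/2.2² ≈ 9.176
  n=2: λ₂ = 18π²/2.2² ≈ 36.705 (4× faster decay)
  n=3: λ₃ = 40.5π²/2.2² ≈ 82.587 (9× faster decay)
As t → ∞, higher modes decay exponentially faster. The n=1 mode dominates: u ~ c₁ sin(πx/2.2) e^{-λ₁t}.
Decay rate: λ₁ = 4.5π²/2.2² ≈ 9.176.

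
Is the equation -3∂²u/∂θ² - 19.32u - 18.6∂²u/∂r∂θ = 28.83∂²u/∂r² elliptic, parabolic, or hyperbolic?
Rewriting in standard form: -28.83∂²u/∂r² - 18.6∂²u/∂r∂θ - 3∂²u/∂θ² - 19.32u = 0. Computing B² - 4AC with A = -28.83, B = -18.6, C = -3: discriminant = 0 (zero). Answer: parabolic.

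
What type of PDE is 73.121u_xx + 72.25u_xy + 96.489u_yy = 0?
With A = 73.121, B = 72.25, C = 96.489, the discriminant is -23001.426176. This is an elliptic PDE.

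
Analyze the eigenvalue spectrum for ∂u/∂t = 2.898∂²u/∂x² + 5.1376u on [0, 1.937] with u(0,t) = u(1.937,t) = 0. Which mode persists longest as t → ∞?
Eigenvalues: λₙ = 2.898n²π²/1.937² - 5.1376.
First three modes:
  n=1: λ₁ = 2.898π²/1.937² - 5.1376 ≈ 2.486
  n=2: λ₂ = 11.592π²/1.937² - 5.1376 ≈ 25.355
  n=3: λ₃ = 26.082π²/1.937² - 5.1376 ≈ 63.471
Since 2.898π²/1.937² ≈ 7.623 > 5.1376, all λₙ > 0.
The n=1 mode decays slowest → dominates as t → ∞.
Asymptotic: u ~ c₁ sin(πx/1.937) e^{-λ₁t} with decay rate λ₁ ≈ 2.486.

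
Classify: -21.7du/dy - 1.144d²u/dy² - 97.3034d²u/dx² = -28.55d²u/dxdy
Rewriting in standard form: -97.3034d²u/dx² + 28.55d²u/dxdy - 1.144d²u/dy² - 21.7du/dy = 0. Hyperbolic (discriminant = 369.8421416).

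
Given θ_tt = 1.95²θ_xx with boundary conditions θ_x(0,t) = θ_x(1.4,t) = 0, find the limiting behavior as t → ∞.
θ oscillates about a mean that drifts linearly in t (generically unbounded; no decay). There is no damping, so the nonconstant modes persist as standing waves (energy conserved, no decay). But with Neumann conditions at both ends the constant mode has eigenvalue 0: the spatial mean M(t) of θ satisfies M'' = 0, so M(t) = M(0) + M'(0)·t. Unless the initial velocity has zero mean (∫θ_t(x,0)dx = 0), the solution grows linearly in t (unbounded, though not exponentially); if it does have zero mean, the solution stays bounded and simply oscillates.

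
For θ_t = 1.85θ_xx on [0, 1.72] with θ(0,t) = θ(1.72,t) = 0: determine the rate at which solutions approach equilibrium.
Eigenvalues: λₙ = 1.85n²π²/1.72².
First three modes:
  n=1: λ₁ = 1.85π²/1.72² ≈ 6.172
  n=2: λ₂ = 7.4π²/1.72² ≈ 24.687 (4× faster decay)
  n=3: λ₃ = 16.65π²/1.72² ≈ 55.547 (9× faster decay)
As t → ∞, higher modes decay exponentially faster. The n=1 mode dominates: θ ~ c₁ sin(πx/1.72) e^{-λ₁t}.
Decay rate: λ₁ = 1.85π²/1.72² ≈ 6.172.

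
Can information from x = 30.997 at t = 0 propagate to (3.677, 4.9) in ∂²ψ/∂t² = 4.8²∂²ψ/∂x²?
No. The domain of dependence is [-19.843, 27.197], and 30.997 is outside this interval.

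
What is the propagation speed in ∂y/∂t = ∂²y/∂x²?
Infinite. The heat equation is parabolic, not hyperbolic, so disturbances propagate instantly.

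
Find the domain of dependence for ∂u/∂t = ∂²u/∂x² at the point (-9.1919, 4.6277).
The entire real line. The heat equation has infinite propagation speed: any initial disturbance instantly affects all points (though exponentially small far away).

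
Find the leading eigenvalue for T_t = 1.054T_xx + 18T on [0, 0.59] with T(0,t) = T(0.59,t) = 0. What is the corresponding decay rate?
Eigenvalues: λₙ = 1.054n²π²/0.59² - 18.
First three modes:
  n=1: λ₁ = 1.054π²/0.59² - 18 ≈ 11.884
  n=2: λ₂ = 4.216π²/0.59² - 18 ≈ 101.535
  n=3: λ₃ = 9.486π²/0.59² - 18 ≈ 250.955
Since 1.054π²/0.59² ≈ 29.884 > 18, all λₙ > 0.
The n=1 mode decays slowest → dominates as t → ∞.
Asymptotic: T ~ c₁ sin(πx/0.59) e^{-λ₁t} with decay rate λ₁ ≈ 11.884.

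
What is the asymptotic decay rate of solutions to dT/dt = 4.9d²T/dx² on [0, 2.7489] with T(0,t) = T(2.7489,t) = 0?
Eigenvalues: λₙ = 4.9n²π²/2.7489².
First three modes:
  n=1: λ₁ = 4.9π²/2.7489² ≈ 6.4
  n=2: λ₂ = 19.6π²/2.7489² ≈ 25.6 (4× faster decay)
  n=3: λ₃ = 44.1π²/2.7489² ≈ 57.6 (9× faster decay)
As t → ∞, higher modes decay exponentially faster. The n=1 mode dominates: T ~ c₁ sin(πx/2.7489) e^{-λ₁t}.
Decay rate: λ₁ = 4.9π²/2.7489² ≈ 6.4.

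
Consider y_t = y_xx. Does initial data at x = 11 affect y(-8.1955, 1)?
Yes, for any finite x. The heat equation has infinite propagation speed, so all initial data affects all points at any t > 0.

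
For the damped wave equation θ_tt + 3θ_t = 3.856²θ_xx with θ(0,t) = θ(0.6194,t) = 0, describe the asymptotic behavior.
θ → 0. Damping (γ=3) dissipates energy; oscillations decay exponentially.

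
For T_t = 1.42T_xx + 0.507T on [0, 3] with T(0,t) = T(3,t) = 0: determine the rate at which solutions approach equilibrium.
Eigenvalues: λₙ = 1.42n²π²/3² - 0.507.
First three modes:
  n=1: λ₁ = 1.42π²/3² - 0.507 ≈ 1.05
  n=2: λ₂ = 5.68π²/3² - 0.507 ≈ 5.722
  n=3: λ₃ = 12.78π²/3² - 0.507 ≈ 13.508
Since 1.42π²/3² ≈ 1.557 > 0.507, all λₙ > 0.
The n=1 mode decays slowest → dominates as t → ∞.
Asymptotic: T ~ c₁ sin(πx/3) e^{-λ₁t} with decay rate λ₁ ≈ 1.05.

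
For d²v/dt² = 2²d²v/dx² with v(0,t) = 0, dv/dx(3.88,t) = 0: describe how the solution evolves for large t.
v oscillates (no decay). Energy is conserved; the solution oscillates indefinitely as standing waves.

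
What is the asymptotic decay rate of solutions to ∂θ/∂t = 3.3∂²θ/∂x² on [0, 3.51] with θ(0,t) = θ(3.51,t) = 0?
Eigenvalues: λₙ = 3.3n²π²/3.51².
First three modes:
  n=1: λ₁ = 3.3π²/3.51² ≈ 2.644
  n=2: λ₂ = 13.2π²/3.51² ≈ 10.574 (4× faster decay)
  n=3: λ₃ = 29.7π²/3.51² ≈ 23.793 (9× faster decay)
As t → ∞, higher modes decay exponentially faster. The n=1 mode dominates: θ ~ c₁ sin(πx/3.51) e^{-λ₁t}.
Decay rate: λ₁ = 3.3π²/3.51² ≈ 2.644.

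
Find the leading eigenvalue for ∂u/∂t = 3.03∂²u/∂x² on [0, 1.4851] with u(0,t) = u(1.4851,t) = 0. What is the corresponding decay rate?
Eigenvalues: λₙ = 3.03n²π²/1.4851².
First three modes:
  n=1: λ₁ = 3.03π²/1.4851² ≈ 13.559
  n=2: λ₂ = 12.12π²/1.4851² ≈ 54.236 (4× faster decay)
  n=3: λ₃ = 27.27π²/1.4851² ≈ 122.032 (9× faster decay)
As t → ∞, higher modes decay exponentially faster. The n=1 mode dominates: u ~ c₁ sin(πx/1.4851) e^{-λ₁t}.
Decay rate: λ₁ = 3.03π²/1.4851² ≈ 13.559.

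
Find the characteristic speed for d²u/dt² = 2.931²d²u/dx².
Speed = 2.931. Information travels along characteristics x = x₀ ± 2.931t.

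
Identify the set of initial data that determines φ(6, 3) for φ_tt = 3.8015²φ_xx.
Domain of dependence: [-5.4045, 17.4045]. Signals travel at speed 3.8015, so data within |x - 6| ≤ 3.8015·3 = 11.4045 can reach the point.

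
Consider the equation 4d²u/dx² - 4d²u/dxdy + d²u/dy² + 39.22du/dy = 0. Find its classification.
Parabolic. (A = 4, B = -4, C = 1 gives B² - 4AC = 0.)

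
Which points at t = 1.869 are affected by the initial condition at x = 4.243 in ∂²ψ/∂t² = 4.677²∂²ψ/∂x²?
Domain of influence: [-4.498313, 12.984313]. Data at x = 4.243 spreads outward at speed 4.677.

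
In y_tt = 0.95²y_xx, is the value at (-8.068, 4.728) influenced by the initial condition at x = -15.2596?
No. The domain of dependence is [-12.5596, -3.5764], and -15.2596 is outside this interval.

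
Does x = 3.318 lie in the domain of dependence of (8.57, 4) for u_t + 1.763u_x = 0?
No. Only data at x = 1.518 affects (8.57, 4). Advection has one-way propagation along characteristics.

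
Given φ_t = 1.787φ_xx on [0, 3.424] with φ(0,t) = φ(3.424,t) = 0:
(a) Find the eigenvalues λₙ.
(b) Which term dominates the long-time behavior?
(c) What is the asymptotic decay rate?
Eigenvalues: λₙ = 1.787n²π²/3.424².
First three modes:
  n=1: λ₁ = 1.787π²/3.424² ≈ 1.504
  n=2: λ₂ = 7.148π²/3.424² ≈ 6.018 (4× faster decay)
  n=3: λ₃ = 16.083π²/3.424² ≈ 13.539 (9× faster decay)
As t → ∞, higher modes decay exponentially faster. The n=1 mode dominates: φ ~ c₁ sin(πx/3.424) e^{-λ₁t}.
Decay rate: λ₁ = 1.787π²/3.424² ≈ 1.504.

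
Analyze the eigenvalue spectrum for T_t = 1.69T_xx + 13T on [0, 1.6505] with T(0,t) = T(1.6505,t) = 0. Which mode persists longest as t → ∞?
Eigenvalues: λₙ = 1.69n²π²/1.6505² - 13.
First three modes:
  n=1: λ₁ = 1.69π²/1.6505² - 13 ≈ -6.877
  n=2: λ₂ = 6.76π²/1.6505² - 13 ≈ 11.491
  n=3: λ₃ = 15.21π²/1.6505² - 13 ≈ 42.106
Since 1.69π²/1.6505² ≈ 6.123 < 13, λ₁ < 0.
The n=1 mode grows fastest (−λₙ is largest for n=1) → dominates.
Asymptotic: T ~ c₁ sin(πx/1.6505) e^{6.877t} (exponential growth at rate −λ₁ ≈ 6.877).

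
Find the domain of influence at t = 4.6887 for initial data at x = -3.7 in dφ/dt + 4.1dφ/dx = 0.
At x = 15.52367. The characteristic carries data from (-3.7, 0) to (15.52367, 4.6887).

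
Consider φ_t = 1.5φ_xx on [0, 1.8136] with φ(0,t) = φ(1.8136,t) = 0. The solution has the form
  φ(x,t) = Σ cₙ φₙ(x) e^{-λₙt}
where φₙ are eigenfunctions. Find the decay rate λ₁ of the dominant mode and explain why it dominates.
Eigenvalues: λₙ = 1.5n²π²/1.8136².
First three modes:
  n=1: λ₁ = 1.5π²/1.8136² ≈ 4.501
  n=2: λ₂ = 6π²/1.8136² ≈ 18.004 (4× faster decay)
  n=3: λ₃ = 13.5π²/1.8136² ≈ 40.509 (9× faster decay)
As t → ∞, higher modes decay exponentially faster. The n=1 mode dominates: φ ~ c₁ sin(πx/1.8136) e^{-λ₁t}.
Decay rate: λ₁ = 1.5π²/1.8136² ≈ 4.501.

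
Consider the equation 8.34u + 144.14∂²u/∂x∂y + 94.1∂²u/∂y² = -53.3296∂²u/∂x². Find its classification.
Rewriting in standard form: 53.3296∂²u/∂x² + 144.14∂²u/∂x∂y + 94.1∂²u/∂y² + 8.34u = 0. Hyperbolic. (A = 53.3296, B = 144.14, C = 94.1 gives B² - 4AC = 703.07816.)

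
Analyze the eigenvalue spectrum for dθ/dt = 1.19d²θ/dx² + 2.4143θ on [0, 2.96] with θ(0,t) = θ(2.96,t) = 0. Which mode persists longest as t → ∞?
Eigenvalues: λₙ = 1.19n²π²/2.96² - 2.4143.
First three modes:
  n=1: λ₁ = 1.19π²/2.96² - 2.4143 ≈ -1.074
  n=2: λ₂ = 4.76π²/2.96² - 2.4143 ≈ 2.948
  n=3: λ₃ = 10.71π²/2.96² - 2.4143 ≈ 9.65
Since 1.19π²/2.96² ≈ 1.34 < 2.4143, λ₁ < 0.
The n=1 mode grows fastest (−λₙ is largest for n=1) → dominates.
Asymptotic: θ ~ c₁ sin(πx/2.96) e^{1.074t} (exponential growth at rate −λ₁ ≈ 1.074).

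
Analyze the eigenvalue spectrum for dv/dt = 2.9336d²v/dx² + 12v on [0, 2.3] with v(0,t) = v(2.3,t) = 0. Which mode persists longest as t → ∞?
Eigenvalues: λₙ = 2.9336n²π²/2.3² - 12.
First three modes:
  n=1: λ₁ = 2.9336π²/2.3² - 12 ≈ -6.527
  n=2: λ₂ = 11.7344π²/2.3² - 12 ≈ 9.893
  n=3: λ₃ = 26.4024π²/2.3² - 12 ≈ 37.259
Since 2.9336π²/2.3² ≈ 5.473 < 12, λ₁ < 0.
The n=1 mode grows fastest (−λₙ is largest for n=1) → dominates.
Asymptotic: v ~ c₁ sin(πx/2.3) e^{6.527t} (exponential growth at rate −λ₁ ≈ 6.527).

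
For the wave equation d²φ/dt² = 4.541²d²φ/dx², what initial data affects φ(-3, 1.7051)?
Domain of dependence: [-10.7428591, 4.7428591]. Signals travel at speed 4.541, so data within |x - -3| ≤ 4.541·1.7051 = 7.7428591 can reach the point.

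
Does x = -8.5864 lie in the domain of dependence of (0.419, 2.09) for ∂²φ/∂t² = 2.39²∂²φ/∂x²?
No. The domain of dependence is [-4.5761, 5.4141], and -8.5864 is outside this interval.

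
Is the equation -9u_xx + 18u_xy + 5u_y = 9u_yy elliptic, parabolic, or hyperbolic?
Rewriting in standard form: -9u_xx + 18u_xy - 9u_yy + 5u_y = 0. Computing B² - 4AC with A = -9, B = 18, C = -9: discriminant = 0 (zero). Answer: parabolic.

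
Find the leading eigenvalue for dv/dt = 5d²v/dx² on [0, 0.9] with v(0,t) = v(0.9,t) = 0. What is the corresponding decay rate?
Eigenvalues: λₙ = 5n²π²/0.9².
First three modes:
  n=1: λ₁ = 5π²/0.9² ≈ 60.923
  n=2: λ₂ = 20π²/0.9² ≈ 243.694 (4× faster decay)
  n=3: λ₃ = 45π²/0.9² ≈ 548.311 (9× faster decay)
As t → ∞, higher modes decay exponentially faster. The n=1 mode dominates: v ~ c₁ sin(πx/0.9) e^{-λ₁t}.
Decay rate: λ₁ = 5π²/0.9² ≈ 60.923.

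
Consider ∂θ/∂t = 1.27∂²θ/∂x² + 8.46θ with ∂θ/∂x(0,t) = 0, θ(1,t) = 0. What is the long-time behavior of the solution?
As t → ∞, θ grows unboundedly. Reaction dominates diffusion (r=8.46 > κπ²/(4L²)≈3.13); solution grows exponentially.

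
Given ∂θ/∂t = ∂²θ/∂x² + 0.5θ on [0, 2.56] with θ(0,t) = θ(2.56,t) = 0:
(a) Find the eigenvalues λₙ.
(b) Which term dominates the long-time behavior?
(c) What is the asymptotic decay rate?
Eigenvalues: λₙ = n²π²/2.56² - 0.5.
First three modes:
  n=1: λ₁ = π²/2.56² - 0.5 ≈ 1.006
  n=2: λ₂ = 4π²/2.56² - 0.5 ≈ 5.524
  n=3: λ₃ = 9π²/2.56² - 0.5 ≈ 13.054
Since π²/2.56² ≈ 1.506 > 0.5, all λₙ > 0.
The n=1 mode decays slowest → dominates as t → ∞.
Asymptotic: θ ~ c₁ sin(πx/2.56) e^{-λ₁t} with decay rate λ₁ ≈ 1.006.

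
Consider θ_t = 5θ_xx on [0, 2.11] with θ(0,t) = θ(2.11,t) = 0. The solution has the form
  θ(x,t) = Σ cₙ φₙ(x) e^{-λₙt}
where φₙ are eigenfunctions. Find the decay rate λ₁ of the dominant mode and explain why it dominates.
Eigenvalues: λₙ = 5n²π²/2.11².
First three modes:
  n=1: λ₁ = 5π²/2.11² ≈ 11.084
  n=2: λ₂ = 20π²/2.11² ≈ 44.337 (4× faster decay)
  n=3: λ₃ = 45π²/2.11² ≈ 99.758 (9× faster decay)
As t → ∞, higher modes decay exponentially faster. The n=1 mode dominates: θ ~ c₁ sin(πx/2.11) e^{-λ₁t}.
Decay rate: λ₁ = 5π²/2.11² ≈ 11.084.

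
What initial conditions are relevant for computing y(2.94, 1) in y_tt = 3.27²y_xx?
Domain of dependence: [-0.33, 6.21]. Signals travel at speed 3.27, so data within |x - 2.94| ≤ 3.27·1 = 3.27 can reach the point.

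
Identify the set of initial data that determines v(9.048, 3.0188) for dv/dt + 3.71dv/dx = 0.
A single point: x = -2.151748. The characteristic through (9.048, 3.0188) is x - 3.71t = const, so x = 9.048 - 3.71·3.0188 = -2.151748.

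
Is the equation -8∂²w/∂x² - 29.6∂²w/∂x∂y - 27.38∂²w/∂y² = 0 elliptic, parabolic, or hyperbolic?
Computing B² - 4AC with A = -8, B = -29.6, C = -27.38: discriminant = 0 (zero). Answer: parabolic.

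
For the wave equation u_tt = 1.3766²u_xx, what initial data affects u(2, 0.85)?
Domain of dependence: [0.82989, 3.17011]. Signals travel at speed 1.3766, so data within |x - 2| ≤ 1.3766·0.85 = 1.17011 can reach the point.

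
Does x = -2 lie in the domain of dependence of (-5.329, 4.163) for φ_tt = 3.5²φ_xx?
Yes. The domain of dependence is [-19.8995, 9.2415], and -2 ∈ [-19.8995, 9.2415].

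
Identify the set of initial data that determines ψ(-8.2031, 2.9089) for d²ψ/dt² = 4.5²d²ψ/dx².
Domain of dependence: [-21.29315, 4.88695]. Signals travel at speed 4.5, so data within |x - -8.2031| ≤ 4.5·2.9089 = 13.09005 can reach the point.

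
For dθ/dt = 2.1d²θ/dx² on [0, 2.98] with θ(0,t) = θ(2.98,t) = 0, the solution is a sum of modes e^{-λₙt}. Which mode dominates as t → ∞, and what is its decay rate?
Eigenvalues: λₙ = 2.1n²π²/2.98².
First three modes:
  n=1: λ₁ = 2.1π²/2.98² ≈ 2.334
  n=2: λ₂ = 8.4π²/2.98² ≈ 9.336 (4× faster decay)
  n=3: λ₃ = 18.9π²/2.98² ≈ 21.005 (9× faster decay)
As t → ∞, higher modes decay exponentially faster. The n=1 mode dominates: θ ~ c₁ sin(πx/2.98) e^{-λ₁t}.
Decay rate: λ₁ = 2.1π²/2.98² ≈ 2.334.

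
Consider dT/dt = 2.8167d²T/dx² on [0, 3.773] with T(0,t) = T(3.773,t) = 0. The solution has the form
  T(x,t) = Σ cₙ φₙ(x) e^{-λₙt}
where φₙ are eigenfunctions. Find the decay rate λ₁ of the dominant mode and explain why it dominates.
Eigenvalues: λₙ = 2.8167n²π²/3.773².
First three modes:
  n=1: λ₁ = 2.8167π²/3.773² ≈ 1.953
  n=2: λ₂ = 11.2668π²/3.773² ≈ 7.811 (4× faster decay)
  n=3: λ₃ = 25.3503π²/3.773² ≈ 17.576 (9× faster decay)
As t → ∞, higher modes decay exponentially faster. The n=1 mode dominates: T ~ c₁ sin(πx/3.773) e^{-λ₁t}.
Decay rate: λ₁ = 2.8167π²/3.773² ≈ 1.953.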